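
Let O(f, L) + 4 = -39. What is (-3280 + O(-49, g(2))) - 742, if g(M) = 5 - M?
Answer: -4065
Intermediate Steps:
O(f, L) = -43 (O(f, L) = -4 - 39 = -43)
(-3280 + O(-49, g(2))) - 742 = (-3280 - 43) - 742 = -3323 - 742 = -4065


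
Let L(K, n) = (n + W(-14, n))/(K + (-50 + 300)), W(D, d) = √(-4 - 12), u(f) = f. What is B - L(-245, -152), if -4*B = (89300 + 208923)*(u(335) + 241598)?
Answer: -360749924687/20 - 4*I/5 ≈ -1.8038e+10 - 0.8*I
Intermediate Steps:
W(D, d) = 4*I (W(D, d) = √(-16) = 4*I)
L(K, n) = (n + 4*I)/(250 + K) (L(K, n) = (n + 4*I)/(K + (-50 + 300)) = (n + 4*I)/(K + 250) = (n + 4*I)/(250 + K))
B = -72149985059/4 (B = -(89300 + 208923)*(335 + 241598)/4 = -298223*241933/4 = -¼*72149985059 = -72149985059/4 ≈ -1.8038e+10)
B - L(-245, -152) = -72149985059/4 - (-152 + 4*I)/(250 - 245) = -72149985059/4 - (-152 + 4*I)/5 = -72149985059/4 - (-152/5 + 4*I/5) = -72149985059/4 + (152/5 - 4*I/5) = -360749924687/20 - 4*I/5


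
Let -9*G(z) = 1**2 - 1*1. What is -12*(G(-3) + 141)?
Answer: -1692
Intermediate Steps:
G(z) = 0 (G(z) = -(1**2 - 1*1)/9 = -(1 - 1)/9 = -1/9*0 = 0)
-12*(G(-3) + 141) = -12*(0 + 141) = -12*141 = -1692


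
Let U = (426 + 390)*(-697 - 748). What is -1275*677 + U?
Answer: -2042295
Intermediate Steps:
U = -1179120 (U = 816*(-1445) = -1179120)
-1275*677 + U = -1275*677 - 1179120 = -863175 - 1179120 = -2042295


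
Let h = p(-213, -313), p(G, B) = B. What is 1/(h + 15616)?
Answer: 1/15303 ≈ 6.5347e-5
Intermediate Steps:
h = -313
1/(h + 15616) = 1/(-313 + 15616) = 1/15303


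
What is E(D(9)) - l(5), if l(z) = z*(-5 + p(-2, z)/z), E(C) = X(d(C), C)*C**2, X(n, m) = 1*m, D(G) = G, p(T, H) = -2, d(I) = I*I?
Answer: 756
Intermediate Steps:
d(I) = I**2
X(n, m) = m
E(C) = C**3 (E(C) = C*C**2 = C**3)
l(z) = z*(-5 - 2/z)
E(D(9)) - l(5) = 9**3 - (-2 - 5*5) = 729 - (-2 - 25) = 729 - 1*(-27) = 729 + 27 = 756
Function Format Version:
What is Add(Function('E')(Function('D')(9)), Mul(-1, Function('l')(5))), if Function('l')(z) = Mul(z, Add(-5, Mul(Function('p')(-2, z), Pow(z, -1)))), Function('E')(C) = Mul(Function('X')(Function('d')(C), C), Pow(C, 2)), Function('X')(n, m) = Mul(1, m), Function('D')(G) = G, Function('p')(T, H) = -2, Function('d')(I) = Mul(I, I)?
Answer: 756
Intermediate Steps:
Function('d')(I) = Pow(I, 2)
Function('X')(n, m) = m
Function('E')(C) = Pow(C, 3) (Function('E')(C) = Mul(C, Pow(C, 2)) = Pow(C, 3))
Function('l')(z) = Mul(z, Add(-5, Mul(-2, Pow(z, -1))))
Add(Function('E')(Function('D')(9)), Mul(-1, Function('l')(5))) = Add(Pow(9, 3), Mul(-1, Add(-2, Mul(-5, 5)))) = Add(729, Mul(-1, Add(-2, -25))) = Add(729, Mul(-1, -27)) = Add(729, 27) = 756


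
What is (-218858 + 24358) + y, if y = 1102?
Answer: -193398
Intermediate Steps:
(-218858 + 24358) + y = (-218858 + 24358) + 1102 = -194500 + 1102 = -193398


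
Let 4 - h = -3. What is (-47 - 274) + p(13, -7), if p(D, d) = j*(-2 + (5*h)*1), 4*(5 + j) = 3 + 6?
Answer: -1647/4 ≈ -411.75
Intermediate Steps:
h = 7 (h = 4 - 1*(-3) = 4 + 3 = 7)
j = -11/4 (j = -5 + (3 + 6)/4 = -5 + (1/4)*9 = -5 + 9/4 = -11/4 ≈ -2.7500)
p(D, d) = -363/4 (p(D, d) = -11*(-2 + (5*7)*1)/4 = -11*(-2 + 35*1)/4 = -11*(-2 + 35)/4 = -11/4*33 = -363/4)
(-47 - 274) + p(13, -7) = (-47 - 274) - 363/4 = -321 - 363/4 = -1647/4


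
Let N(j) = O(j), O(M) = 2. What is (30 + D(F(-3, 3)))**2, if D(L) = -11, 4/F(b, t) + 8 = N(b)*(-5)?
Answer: 361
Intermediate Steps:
N(j) = 2
F(b, t) = -2/9 (F(b, t) = 4/(-8 + 2*(-5)) = 4/(-8 - 10) = 4/(-18) = 4*(-1/18) = -2/9)
(30 + D(F(-3, 3)))**2 = (30 - 11)**2 = 19**2 = 361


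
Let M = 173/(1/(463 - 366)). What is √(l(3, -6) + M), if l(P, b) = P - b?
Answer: √16790 ≈ 129.58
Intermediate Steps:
M = 16781 (M = 173/(1/97) = 173*97 = 16781)
√(l(3, -6) + M) = √((3 - 1*(-6)) + 16781) = √((3 + 6) + 16781) = √(9 + 16781) = √16790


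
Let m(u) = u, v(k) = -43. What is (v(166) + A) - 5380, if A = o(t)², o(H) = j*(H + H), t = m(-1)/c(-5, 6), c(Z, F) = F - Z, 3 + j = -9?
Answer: -655607/121 ≈ -5418.2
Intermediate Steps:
j = -12 (j = -3 - 9 = -12)
t = -1/11 (t = -1/(6 - 1*(-5)) = -1/(6 + 5) = -1/11 ≈ -0.090909)
o(H) = -24*H (o(H) = -12*(H + H) = -24*H)
A = 576/121 (A = (-24*(-1/11))² = (24/11)² = 576/121 ≈ 4.7603)
(v(166) + A) - 5380 = (-43 + 576/121) - 5380 = -4627/121 - 5380 = -655607/121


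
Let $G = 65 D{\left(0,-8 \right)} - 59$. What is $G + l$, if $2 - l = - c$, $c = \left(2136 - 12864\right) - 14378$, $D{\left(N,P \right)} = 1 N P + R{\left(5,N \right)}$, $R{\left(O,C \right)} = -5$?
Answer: $-25488$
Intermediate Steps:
$D{\left(N,P \right)} = -5 + N P$ ($D{\left(N,P \right)} = 1 N P - 5 = N P - 5 = -5 + N P$)
$c = -25106$ ($c = -10728 - 14378 = -25106$)
$G = -384$ ($G = 65 \left(-5 + 0 \left(-8\right)\right) - 59 = 65 \left(-5 + 0\right) - 59 = 65 \left(-5\right) - 59 = -325 - 59 = -384$)
$l = -25104$ ($l = 2 - \left(-1\right) \left(-25106\right) = 2 - 25106 = -25104$)
$G + l = -384 - 25104 = -25488$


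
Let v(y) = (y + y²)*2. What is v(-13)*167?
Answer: 52104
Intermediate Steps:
v(y) = 2*y + 2*y²
v(-13)*167 = (2*(-13)*(1 - 13))*167 = (2*(-13)*(-12))*167 = 312*167 = 52104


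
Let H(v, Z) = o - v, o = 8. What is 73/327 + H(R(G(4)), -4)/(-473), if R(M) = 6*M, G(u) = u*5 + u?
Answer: 79001/154671 ≈ 0.51077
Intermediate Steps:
G(u) = 6*u (G(u) = 5*u + u = 6*u)
H(v, Z) = 8 - v
73/327 + H(R(G(4)), -4)/(-473) = 73/327 + (8 - 6*6*4)/(-473) = 73*(1/327) + (8 - 6*24)*(-1/473) = 73/327 + (8 - 1*144)*(-1/473) = 73/327 + (8 - 144)*(-1/473) = 73/327 - 136*(-1/473) = 73/327 + 136/473 = 79001/154671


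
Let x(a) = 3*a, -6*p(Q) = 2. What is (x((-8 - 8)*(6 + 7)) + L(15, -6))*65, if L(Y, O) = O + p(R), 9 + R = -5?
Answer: -122915/3 ≈ -40972.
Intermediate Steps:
R = -14 (R = -9 - 5 = -14)
p(Q) = -⅓ (p(Q) = -⅙*2 = -⅓)
L(Y, O) = -⅓ + O (L(Y, O) = O - ⅓ = -⅓ + O)
(x((-8 - 8)*(6 + 7)) + L(15, -6))*65 = (3*((-8 - 8)*(6 + 7)) + (-⅓ - 6))*65 = (3*(-16*13) - 19/3)*65 = (3*(-208) - 19/3)*65 = (-624 - 19/3)*65 = -1891/3*65 = -122915/3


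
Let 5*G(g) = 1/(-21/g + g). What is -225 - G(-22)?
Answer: -520853/2315 ≈ -224.99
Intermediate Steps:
G(g) = 1/(5*(g - 21/g)) (G(g) = 1/(5*(-21/g + g)) = 1/(5*(g - 21/g)))
-225 - G(-22) = -225 - (-22)/(5*(-21 + (-22)**2)) = -225 - (-22)/(5*(-21 + 484)) = -225 - (-22)/(5*463) = -225 - 1*(-22/2315) = -225 + 22/2315 = -520853/2315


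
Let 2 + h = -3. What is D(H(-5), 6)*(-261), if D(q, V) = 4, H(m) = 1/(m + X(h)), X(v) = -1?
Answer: -1044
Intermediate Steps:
h = -5 (h = -2 - 3 = -5)
H(m) = 1/(-1 + m) (H(m) = 1/(m - 1) = 1/(-1 + m))
D(H(-5), 6)*(-261) = 4*(-261) = -1044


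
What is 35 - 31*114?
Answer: -3499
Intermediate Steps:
35 - 31*114 = 35 - 3534 = -3499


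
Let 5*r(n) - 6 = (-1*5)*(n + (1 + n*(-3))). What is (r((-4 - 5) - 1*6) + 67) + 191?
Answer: 1141/5 ≈ 228.20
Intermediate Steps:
r(n) = 1/5 + 2*n (r(n) = 6/5 + ((-1*5)*(n + (1 + n*(-3))))/5 = 6/5 + (-5*(n + (1 - 3*n)))/5 = 6/5 + (-5*(1 - 2*n))/5 = 6/5 + (-5 + 10*n)/5 = 6/5 + (-1 + 2*n) = 1/5 + 2*n)
(r((-4 - 5) - 1*6) + 67) + 191 = ((1/5 + 2*((-4 - 5) - 1*6)) + 67) + 191 = ((1/5 + 2*(-9 - 6)) + 67) + 191 = ((1/5 + 2*(-15)) + 67) + 191 = ((1/5 - 30) + 67) + 191 = (-149/5 + 67) + 191 = 186/5 + 191 = 1141/5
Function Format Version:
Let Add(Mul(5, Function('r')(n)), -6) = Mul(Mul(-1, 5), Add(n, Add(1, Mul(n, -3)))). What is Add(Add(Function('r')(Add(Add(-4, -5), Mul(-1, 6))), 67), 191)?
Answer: Rational(1141, 5) ≈ 228.20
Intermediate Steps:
Function('r')(n) = Add(Rational(1, 5), Mul(2, n)) (Function('r')(n) = Add(Rational(6, 5), Mul(Rational(1, 5), Mul(Mul(-1, 5), Add(n, Add(1, Mul(n, -3)))))) = Add(Rational(6, 5), Mul(Rational(1, 5), Mul(-5, Add(n, Add(1, Mul(-3, n)))))) = Add(Rational(6, 5), Mul(Rational(1, 5), Mul(-5, Add(1, Mul(-2, n))))) = Add(Rational(6, 5), Mul(Rational(1, 5), Add(-5, Mul(10, n)))) = Add(Rational(6, 5), Add(-1, Mul(2, n))) = Add(Rational(1, 5), Mul(2, n)))
Add(Add(Function('r')(Add(Add(-4, -5), Mul(-1, 6))), 67), 191) = Add(Add(Add(Rational(1, 5), Mul(2, Add(Add(-4, -5), Mul(-1, 6)))), 67), 191) = Add(Add(Add(Rational(1, 5), Mul(2, Add(-9, -6))), 67), 191) = Add(Add(Add(Rational(1, 5), Mul(2, -15)), 67), 191) = Add(Add(Add(Rational(1, 5), -30), 67), 191) = Add(Add(Rational(-149, 5), 67), 191) = Add(Rational(186, 5), 191) = Rational(1141, 5)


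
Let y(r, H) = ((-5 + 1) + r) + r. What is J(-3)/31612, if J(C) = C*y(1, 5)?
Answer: 3/15806 ≈ 0.00018980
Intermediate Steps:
y(r, H) = -4 + 2*r (y(r, H) = (-4 + r) + r = -4 + 2*r)
J(C) = -2*C (J(C) = C*(-4 + 2*1) = C*(-4 + 2) = C*(-2) = -2*C)
J(-3)/31612 = (-2*(-3))/31612 = (1/31612)*6 = 3/15806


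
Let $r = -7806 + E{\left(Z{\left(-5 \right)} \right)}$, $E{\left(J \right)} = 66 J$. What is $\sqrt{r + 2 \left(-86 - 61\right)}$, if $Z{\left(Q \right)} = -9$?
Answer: $3 i \sqrt{966} \approx 93.242 i$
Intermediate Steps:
$r = -8400$ ($r = -7806 + 66 \left(-9\right) = -7806 - 594 = -8400$)
$\sqrt{r + 2 \left(-86 - 61\right)} = \sqrt{-8400 + 2 \left(-86 - 61\right)} = \sqrt{-8400 + 2 \left(-147\right)} = \sqrt{-8400 - 294} = \sqrt{-8694} = 3 i \sqrt{966}$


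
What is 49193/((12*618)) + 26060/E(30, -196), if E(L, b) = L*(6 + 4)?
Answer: 3466981/37080 ≈ 93.500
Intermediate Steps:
E(L, b) = 10*L (E(L, b) = L*10 = 10*L)
49193/((12*618)) + 26060/E(30, -196) = 49193/((12*618)) + 26060/((10*30)) = 49193/7416 + 26060/300 = 49193*(1/7416) + 26060*(1/300) = 49193/7416 + 1303/15 = 3466981/37080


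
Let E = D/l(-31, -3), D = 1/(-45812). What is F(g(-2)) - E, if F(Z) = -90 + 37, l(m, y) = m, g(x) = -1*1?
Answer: -75269117/1420172 ≈ -53.000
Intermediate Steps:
g(x) = -1
D = -1/45812 ≈ -2.1828e-5
F(Z) = -53
E = 1/1420172 (E = -1/45812/(-31) = -1/45812*(-1/31) = 1/1420172 ≈ 7.0414e-7)
F(g(-2)) - E = -53 - 1*1/1420172 = -53 - 1/1420172 = -75269117/1420172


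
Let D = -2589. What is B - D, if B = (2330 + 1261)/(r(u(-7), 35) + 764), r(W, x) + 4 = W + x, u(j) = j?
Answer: 2043723/788 ≈ 2593.6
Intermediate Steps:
r(W, x) = -4 + W + x (r(W, x) = -4 + (W + x) = -4 + W + x)
B = 3591/788 (B = (2330 + 1261)/((-4 - 7 + 35) + 764) = 3591/(24 + 764) = 3591/788 ≈ 4.5571)
B - D = 3591/788 - 1*(-2589) = 3591/788 + 2589 = 2043723/788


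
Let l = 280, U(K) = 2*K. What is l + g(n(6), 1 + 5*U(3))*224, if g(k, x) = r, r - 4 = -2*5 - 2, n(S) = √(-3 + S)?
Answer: -1512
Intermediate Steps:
r = -8 (r = 4 + (-2*5 - 2) = 4 + (-10 - 2) = 4 - 12 = -8)
g(k, x) = -8
l + g(n(6), 1 + 5*U(3))*224 = 280 - 8*224 = 280 - 1792 = -1512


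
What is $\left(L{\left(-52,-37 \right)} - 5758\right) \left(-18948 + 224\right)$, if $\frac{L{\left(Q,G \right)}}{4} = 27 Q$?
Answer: $212966776$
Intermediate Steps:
$L{\left(Q,G \right)} = 108 Q$ ($L{\left(Q,G \right)} = 4 \cdot 27 Q = 108 Q$)
$\left(L{\left(-52,-37 \right)} - 5758\right) \left(-18948 + 224\right) = \left(108 \left(-52\right) - 5758\right) \left(-18948 + 224\right) = \left(-5616 - 5758\right) \left(-18724\right) = \left(-11374\right) \left(-18724\right) = 212966776$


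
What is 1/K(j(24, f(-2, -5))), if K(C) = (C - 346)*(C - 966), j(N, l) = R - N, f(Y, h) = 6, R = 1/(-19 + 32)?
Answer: 169/61887021 ≈ 2.7308e-6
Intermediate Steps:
R = 1/13 ≈ 0.076923
j(N, l) = 1/13 - N
K(C) = (-966 + C)*(-346 + C) (K(C) = (-346 + C)*(-966 + C) = (-966 + C)*(-346 + C))
1/K(j(24, f(-2, -5))) = 1/(334236 + (1/13 - 1*24)² - 1312*(1/13 - 1*24)) = 1/(334236 + (1/13 - 24)² - 1312*(1/13 - 24)) = 1/(334236 + (-311/13)² - 1312*(-311/13)) = 1/(334236 + 96721/169 + 408032/13) = 1/(61887021/169) = 169/61887021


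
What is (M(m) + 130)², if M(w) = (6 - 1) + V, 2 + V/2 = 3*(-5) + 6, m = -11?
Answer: 12769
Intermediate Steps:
V = -22 (V = -4 + 2*(3*(-5) + 6) = -4 + 2*(-15 + 6) = -4 + 2*(-9) = -4 - 18 = -22)
M(w) = -17 (M(w) = (6 - 1) - 22 = 5 - 22 = -17)
(M(m) + 130)² = (-17 + 130)² = 113² = 12769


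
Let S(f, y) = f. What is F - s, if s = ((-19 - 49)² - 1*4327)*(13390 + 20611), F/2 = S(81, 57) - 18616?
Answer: -10135367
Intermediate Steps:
F = -37070 (F = 2*(81 - 18616) = 2*(-18535) = -37070)
s = 10098297 (s = ((-68)² - 4327)*34001 = (4624 - 4327)*34001 = 297*34001 = 10098297)
F - s = -37070 - 1*10098297 = -37070 - 10098297 = -10135367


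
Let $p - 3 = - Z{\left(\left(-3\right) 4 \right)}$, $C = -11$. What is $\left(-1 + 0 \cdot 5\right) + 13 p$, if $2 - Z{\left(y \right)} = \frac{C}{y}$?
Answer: $\frac{287}{12} \approx 23.917$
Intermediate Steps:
$Z{\left(y \right)} = 2 + \frac{11}{y}$ ($Z{\left(y \right)} = 2 - - \frac{11}{y} = 2 + \frac{11}{y}$)
$p = \frac{23}{12}$ ($p = 3 - \left(2 + \frac{11}{\left(-3\right) 4}\right) = 3 - \left(2 + \frac{11}{-12}\right) = 3 - \left(2 + 11 \left(- \frac{1}{12}\right)\right) = 3 - \left(2 - \frac{11}{12}\right) = 3 - \frac{13}{12} = \frac{23}{12} \approx 1.9167$)
$\left(-1 + 0 \cdot 5\right) + 13 p = \left(-1 + 0 \cdot 5\right) + 13 \cdot \frac{23}{12} = \left(-1 + 0\right) + \frac{299}{12} = -1 + \frac{299}{12} = \frac{287}{12}$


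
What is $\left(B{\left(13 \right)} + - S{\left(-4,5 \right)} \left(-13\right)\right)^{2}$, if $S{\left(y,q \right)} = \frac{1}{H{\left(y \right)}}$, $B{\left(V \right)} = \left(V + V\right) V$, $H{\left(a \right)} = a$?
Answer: $\frac{1792921}{16} \approx 1.1206 \cdot 10^{5}$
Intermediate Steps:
$B{\left(V \right)} = 2 V^{2}$ ($B{\left(V \right)} = 2 V V = 2 V^{2}$)
$S{\left(y,q \right)} = \frac{1}{y}$
$\left(B{\left(13 \right)} + - S{\left(-4,5 \right)} \left(-13\right)\right)^{2} = \left(2 \cdot 13^{2} + - \frac{1}{-4} \left(-13\right)\right)^{2} = \left(2 \cdot 169 + \left(-1\right) \left(- \frac{1}{4}\right) \left(-13\right)\right)^{2} = \left(338 + \frac{1}{4} \left(-13\right)\right)^{2} = \left(338 - \frac{13}{4}\right)^{2} = \left(\frac{1339}{4}\right)^{2} = \frac{1792921}{16}$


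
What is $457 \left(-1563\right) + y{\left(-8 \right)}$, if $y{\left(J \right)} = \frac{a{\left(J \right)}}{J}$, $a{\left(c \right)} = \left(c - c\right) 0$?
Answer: $-714291$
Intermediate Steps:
$a{\left(c \right)} = 0$ ($a{\left(c \right)} = 0 \cdot 0 = 0$)
$y{\left(J \right)} = 0$ ($y{\left(J \right)} = \frac{0}{J} = 0$)
$457 \left(-1563\right) + y{\left(-8 \right)} = 457 \left(-1563\right) + 0 = -714291 + 0 = -714291$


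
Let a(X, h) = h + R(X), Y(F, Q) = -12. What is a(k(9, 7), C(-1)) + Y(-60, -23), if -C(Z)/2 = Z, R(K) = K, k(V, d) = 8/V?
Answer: -82/9 ≈ -9.1111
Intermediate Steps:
C(Z) = -2*Z
a(X, h) = X + h (a(X, h) = h + X = X + h)
a(k(9, 7), C(-1)) + Y(-60, -23) = (8/9 - 2*(-1)) - 12 = (8*(⅑) + 2) - 12 = (8/9 + 2) - 12 = 26/9 - 12 = -82/9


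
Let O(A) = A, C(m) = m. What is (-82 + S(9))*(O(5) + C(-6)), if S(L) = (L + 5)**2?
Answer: -114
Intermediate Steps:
S(L) = (5 + L)**2
(-82 + S(9))*(O(5) + C(-6)) = (-82 + (5 + 9)**2)*(5 - 6) = (-82 + 14**2)*(-1) = (-82 + 196)*(-1) = 114*(-1) = -114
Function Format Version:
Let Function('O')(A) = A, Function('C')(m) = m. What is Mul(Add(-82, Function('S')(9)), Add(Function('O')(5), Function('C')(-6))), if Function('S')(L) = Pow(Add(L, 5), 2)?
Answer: -114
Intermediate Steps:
Function('S')(L) = Pow(Add(5, L), 2)
Mul(Add(-82, Function('S')(9)), Add(Function('O')(5), Function('C')(-6))) = Mul(Add(-82, Pow(Add(5, 9), 2)), Add(5, -6)) = Mul(Add(-82, Pow(14, 2)), -1) = Mul(Add(-82, 196), -1) = Mul(114, -1) = -114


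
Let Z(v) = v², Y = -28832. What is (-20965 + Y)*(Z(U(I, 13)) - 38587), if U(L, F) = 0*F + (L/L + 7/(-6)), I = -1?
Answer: 7686061823/4 ≈ 1.9215e+9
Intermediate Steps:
U(L, F) = -⅙ (U(L, F) = 0 + (1 + 7*(-⅙)) = 0 + (1 - 7/6) = 0 - ⅙ = -⅙)
(-20965 + Y)*(Z(U(I, 13)) - 38587) = (-20965 - 28832)*((-⅙)² - 38587) = -49797*(1/36 - 38587) = -49797*(-1389131/36) = 7686061823/4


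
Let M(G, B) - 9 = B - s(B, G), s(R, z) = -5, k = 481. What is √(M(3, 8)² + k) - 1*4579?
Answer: -4579 + √965 ≈ -4547.9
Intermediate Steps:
M(G, B) = 14 + B (M(G, B) = 9 + (B - 1*(-5)) = 9 + (B + 5) = 9 + (5 + B) = 14 + B)
√(M(3, 8)² + k) - 1*4579 = √((14 + 8)² + 481) - 1*4579 = √(22² + 481) - 4579 = √(484 + 481) - 4579 = √965 - 4579 = -4579 + √965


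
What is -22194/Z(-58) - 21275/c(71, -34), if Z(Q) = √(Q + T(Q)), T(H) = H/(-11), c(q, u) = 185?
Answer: -115 + 11097*I*√1595/145 ≈ -115.0 + 3056.5*I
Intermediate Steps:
T(H) = -H/11 (T(H) = H*(-1/11) = -H/11)
Z(Q) = √110*√Q/11 (Z(Q) = √(Q - Q/11) = √(10*Q/11) = √110*√Q/11)
-22194/Z(-58) - 21275/c(71, -34) = -22194*(-I*√1595/290) - 21275/185 = -22194*(-I*√1595/290) - 21275*1/185 = -22194*(-I*√1595/290) - 115 = -(-11097)*I*√1595/145 - 115 = 11097*I*√1595/145 - 115 = -115 + 11097*I*√1595/145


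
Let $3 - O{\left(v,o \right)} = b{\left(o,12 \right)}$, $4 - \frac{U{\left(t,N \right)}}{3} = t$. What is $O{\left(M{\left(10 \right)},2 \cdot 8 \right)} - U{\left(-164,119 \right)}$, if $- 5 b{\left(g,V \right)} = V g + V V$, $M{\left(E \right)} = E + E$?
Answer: $- \frac{2169}{5} \approx -433.8$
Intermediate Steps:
$U{\left(t,N \right)} = 12 - 3 t$
$M{\left(E \right)} = 2 E$
$b{\left(g,V \right)} = - \frac{V^{2}}{5} - \frac{V g}{5}$ ($b{\left(g,V \right)} = - \frac{V g + V V}{5} = - \frac{V g + V^{2}}{5} = - \frac{V^{2} + V g}{5} = - \frac{V^{2}}{5} - \frac{V g}{5}$)
$O{\left(v,o \right)} = \frac{159}{5} + \frac{12 o}{5}$ ($O{\left(v,o \right)} = 3 - \left(- \frac{1}{5}\right) 12 \left(12 + o\right) = 3 - \left(- \frac{144}{5} - \frac{12 o}{5}\right) = 3 + \left(\frac{144}{5} + \frac{12 o}{5}\right) = \frac{159}{5} + \frac{12 o}{5}$)
$O{\left(M{\left(10 \right)},2 \cdot 8 \right)} - U{\left(-164,119 \right)} = \left(\frac{159}{5} + \frac{12 \cdot 2 \cdot 8}{5}\right) - \left(12 - -492\right) = \left(\frac{159}{5} + \frac{12}{5} \cdot 16\right) - \left(12 + 492\right) = \left(\frac{159}{5} + \frac{192}{5}\right) - 504 = \frac{351}{5} - 504 = - \frac{2169}{5}$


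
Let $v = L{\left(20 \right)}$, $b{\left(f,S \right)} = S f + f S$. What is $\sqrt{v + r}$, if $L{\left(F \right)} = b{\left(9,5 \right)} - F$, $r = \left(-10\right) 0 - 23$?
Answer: $\sqrt{47} \approx 6.8557$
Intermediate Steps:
$b{\left(f,S \right)} = 2 S f$ ($b{\left(f,S \right)} = S f + S f = 2 S f$)
$r = -23$ ($r = 0 - 23 = -23$)
$L{\left(F \right)} = 90 - F$ ($L{\left(F \right)} = 2 \cdot 5 \cdot 9 - F = 90 - F$)
$v = 70$ ($v = 90 - 20 = 70$)
$\sqrt{v + r} = \sqrt{70 - 23} = \sqrt{47}$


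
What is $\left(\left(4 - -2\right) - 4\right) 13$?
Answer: $26$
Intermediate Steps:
$\left(\left(4 - -2\right) - 4\right) 13 = \left(\left(4 + 2\right) - 4\right) 13 = \left(6 - 4\right) 13 = 2 \cdot 13 = 26$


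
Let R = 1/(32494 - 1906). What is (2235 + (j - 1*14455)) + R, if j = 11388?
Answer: -25449215/30588 ≈ -832.00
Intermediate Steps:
R = 1/30588 ≈ 3.2693e-5
(2235 + (j - 1*14455)) + R = (2235 + (11388 - 1*14455)) + 1/30588 = (2235 + (11388 - 14455)) + 1/30588 = (2235 - 3067) + 1/30588 = -832 + 1/30588 = -25449215/30588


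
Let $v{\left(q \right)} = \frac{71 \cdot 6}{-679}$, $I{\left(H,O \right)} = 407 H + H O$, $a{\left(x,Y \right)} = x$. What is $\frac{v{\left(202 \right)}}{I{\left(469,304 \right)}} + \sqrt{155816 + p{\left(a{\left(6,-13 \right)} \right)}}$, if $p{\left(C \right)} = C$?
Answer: $- \frac{142}{75472887} + \sqrt{155822} \approx 394.74$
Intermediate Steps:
$v{\left(q \right)} = - \frac{426}{679}$ ($v{\left(q \right)} = 426 \left(- \frac{1}{679}\right) = - \frac{426}{679}$)
$\frac{v{\left(202 \right)}}{I{\left(469,304 \right)}} + \sqrt{155816 + p{\left(a{\left(6,-13 \right)} \right)}} = - \frac{426}{679 \cdot 469 \left(407 + 304\right)} + \sqrt{155816 + 6} = - \frac{426}{679 \cdot 469 \cdot 711} + \sqrt{155822} = - \frac{426}{679 \cdot 333459} + \sqrt{155822} = \left(- \frac{426}{679}\right) \frac{1}{333459} + \sqrt{155822} = - \frac{142}{75472887} + \sqrt{155822}$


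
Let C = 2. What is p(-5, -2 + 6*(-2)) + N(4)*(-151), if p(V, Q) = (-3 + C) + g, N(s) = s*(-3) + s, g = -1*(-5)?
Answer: 1212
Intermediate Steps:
g = 5
N(s) = -2*s (N(s) = -3*s + s = -2*s)
p(V, Q) = 4 (p(V, Q) = (-3 + 2) + 5 = -1 + 5 = 4)
p(-5, -2 + 6*(-2)) + N(4)*(-151) = 4 - 2*4*(-151) = 4 - 8*(-151) = 4 + 1208 = 1212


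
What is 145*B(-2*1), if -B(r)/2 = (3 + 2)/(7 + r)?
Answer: -290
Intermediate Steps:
B(r) = -10/(7 + r) (B(r) = -2*(3 + 2)/(7 + r) = -10/(7 + r))
145*B(-2*1) = 145*(-10/(7 - 2*1)) = 145*(-10/(7 - 2)) = 145*(-10/5) = 145*(-10*⅕) = 145*(-2) = -290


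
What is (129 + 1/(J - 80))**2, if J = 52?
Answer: 13039321/784 ≈ 16632.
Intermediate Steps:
(129 + 1/(J - 80))**2 = (129 + 1/(52 - 80))**2 = (129 + 1/(-28))**2 = (129 - 1/28)**2 = (3611/28)**2 = 13039321/784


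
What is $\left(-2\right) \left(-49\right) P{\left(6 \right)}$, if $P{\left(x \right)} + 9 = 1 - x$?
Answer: $-1372$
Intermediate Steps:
$P{\left(x \right)} = -8 - x$ ($P{\left(x \right)} = -9 - \left(-1 + x\right) = -8 - x$)
$\left(-2\right) \left(-49\right) P{\left(6 \right)} = \left(-2\right) \left(-49\right) \left(-8 - 6\right) = 98 \left(-8 - 6\right) = 98 \left(-14\right) = -1372$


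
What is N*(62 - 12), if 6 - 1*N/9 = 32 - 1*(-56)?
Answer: -36900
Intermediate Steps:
N = -738 (N = 54 - 9*(32 - 1*(-56)) = 54 - 9*(32 + 56) = 54 - 9*88 = 54 - 792 = -738)
N*(62 - 12) = -738*(62 - 12) = -738*50 = -36900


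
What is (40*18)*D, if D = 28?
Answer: 20160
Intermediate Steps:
(40*18)*D = (40*18)*28 = 720*28 = 20160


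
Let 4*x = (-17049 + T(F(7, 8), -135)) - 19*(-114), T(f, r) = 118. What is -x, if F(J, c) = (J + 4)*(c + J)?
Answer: 14765/4 ≈ 3691.3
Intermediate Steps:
F(J, c) = (4 + J)*(J + c)
x = -14765/4 (x = ((-17049 + 118) - 19*(-114))/4 = (-16931 + 2166)/4 = (1/4)*(-14765) = -14765/4 ≈ -3691.3)
-x = -1*(-14765/4) = 14765/4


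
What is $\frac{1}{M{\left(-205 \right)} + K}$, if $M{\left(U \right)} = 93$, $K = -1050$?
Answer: $- \frac{1}{957} \approx -0.0010449$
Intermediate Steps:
$\frac{1}{M{\left(-205 \right)} + K} = \frac{1}{93 - 1050} = \frac{1}{-957} = - \frac{1}{957}$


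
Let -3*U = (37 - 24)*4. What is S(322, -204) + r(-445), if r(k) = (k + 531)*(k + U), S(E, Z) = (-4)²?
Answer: -119234/3 ≈ -39745.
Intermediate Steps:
U = -52/3 (U = -(37 - 24)*4/3 = -13*4/3 = -⅓*52 = -52/3 ≈ -17.333)
S(E, Z) = 16
r(k) = (531 + k)*(-52/3 + k) (r(k) = (k + 531)*(k - 52/3) = (531 + k)*(-52/3 + k))
S(322, -204) + r(-445) = 16 + (-9204 + (-445)² + (1541/3)*(-445)) = 16 + (-9204 + 198025 - 685745/3) = 16 - 119282/3 = -119234/3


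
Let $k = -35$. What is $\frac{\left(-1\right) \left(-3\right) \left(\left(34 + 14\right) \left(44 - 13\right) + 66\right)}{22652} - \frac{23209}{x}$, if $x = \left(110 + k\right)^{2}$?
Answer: $- \frac{35679037}{9101250} \approx -3.9202$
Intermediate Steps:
$x = 5625$ ($x = \left(110 - 35\right)^{2} = 75^{2} = 5625$)
$\frac{\left(-1\right) \left(-3\right) \left(\left(34 + 14\right) \left(44 - 13\right) + 66\right)}{22652} - \frac{23209}{x} = \frac{\left(-1\right) \left(-3\right) \left(\left(34 + 14\right) \left(44 - 13\right) + 66\right)}{22652} - \frac{23209}{5625} = 3 \left(48 \cdot 31 + 66\right) \frac{1}{22652} - \frac{23209}{5625} = 3 \left(1488 + 66\right) \frac{1}{22652} - \frac{23209}{5625} = 3 \cdot 1554 \cdot \frac{1}{22652} - \frac{23209}{5625} = 4662 \cdot \frac{1}{22652} - \frac{23209}{5625} = \frac{333}{1618} - \frac{23209}{5625} = - \frac{35679037}{9101250}$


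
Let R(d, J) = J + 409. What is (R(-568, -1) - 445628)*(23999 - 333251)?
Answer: 137685175440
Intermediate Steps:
R(d, J) = 409 + J
(R(-568, -1) - 445628)*(23999 - 333251) = ((409 - 1) - 445628)*(23999 - 333251) = (408 - 445628)*(-309252) = -445220*(-309252) = 137685175440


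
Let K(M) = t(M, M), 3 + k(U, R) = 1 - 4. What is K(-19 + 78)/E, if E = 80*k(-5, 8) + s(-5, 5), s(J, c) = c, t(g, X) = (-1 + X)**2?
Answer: -3364/475 ≈ -7.0821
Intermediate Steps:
k(U, R) = -6 (k(U, R) = -3 + (1 - 4) = -3 - 3 = -6)
K(M) = (-1 + M)**2
E = -475 (E = 80*(-6) + 5 = -480 + 5 = -475)
K(-19 + 78)/E = (-1 + (-19 + 78))**2/(-475) = (-1 + 59)**2*(-1/475) = 58**2*(-1/475) = 3364*(-1/475) = -3364/475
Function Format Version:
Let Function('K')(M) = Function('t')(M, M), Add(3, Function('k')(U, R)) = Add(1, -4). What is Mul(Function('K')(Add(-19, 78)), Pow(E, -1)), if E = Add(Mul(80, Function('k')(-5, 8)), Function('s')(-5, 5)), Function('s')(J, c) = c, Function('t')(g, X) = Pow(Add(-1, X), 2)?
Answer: Rational(-3364, 475) ≈ -7.0821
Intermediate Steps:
Function('k')(U, R) = -6 (Function('k')(U, R) = Add(-3, Add(1, -4)) = Add(-3, -3) = -6)
Function('K')(M) = Pow(Add(-1, M), 2)
E = -475 (E = Add(Mul(80, -6), 5) = Add(-480, 5) = -475)
Mul(Function('K')(Add(-19, 78)), Pow(E, -1)) = Mul(Pow(Add(-1, Add(-19, 78)), 2), Pow(-475, -1)) = Mul(Pow(Add(-1, 59), 2), Rational(-1, 475)) = Mul(Pow(58, 2), Rational(-1, 475)) = Mul(3364, Rational(-1, 475)) = Rational(-3364, 475)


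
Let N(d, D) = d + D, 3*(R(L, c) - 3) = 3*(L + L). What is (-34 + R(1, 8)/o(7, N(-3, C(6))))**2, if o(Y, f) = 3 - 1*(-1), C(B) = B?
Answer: 17161/16 ≈ 1072.6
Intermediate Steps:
R(L, c) = 3 + 2*L (R(L, c) = 3 + (3*(L + L))/3 = 3 + (3*(2*L))/3 = 3 + (6*L)/3 = 3 + 2*L)
N(d, D) = D + d
o(Y, f) = 4 (o(Y, f) = 3 + 1 = 4)
(-34 + R(1, 8)/o(7, N(-3, C(6))))**2 = (-34 + (3 + 2*1)/4)**2 = (-34 + (3 + 2)*(1/4))**2 = (-34 + 5*(1/4))**2 = (-34 + 5/4)**2 = (-131/4)**2 = 17161/16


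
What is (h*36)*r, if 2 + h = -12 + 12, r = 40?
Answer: -2880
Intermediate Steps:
h = -2 (h = -2 + (-12 + 12) = -2 + 0 = -2)
(h*36)*r = -2*36*40 = -72*40 = -2880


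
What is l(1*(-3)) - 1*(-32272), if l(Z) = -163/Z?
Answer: 96979/3 ≈ 32326.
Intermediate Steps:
l(1*(-3)) - 1*(-32272) = -163/(1*(-3)) - 1*(-32272) = -163/(-3) + 32272 = -163*(-⅓) + 32272 = 163/3 + 32272 = 96979/3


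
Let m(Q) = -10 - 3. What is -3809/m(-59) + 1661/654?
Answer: 193283/654 ≈ 295.54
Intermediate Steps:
m(Q) = -13
-3809/m(-59) + 1661/654 = -3809/(-13) + 1661/654 = -3809*(-1/13) + 1661*(1/654) = 293 + 1661/654 = 193283/654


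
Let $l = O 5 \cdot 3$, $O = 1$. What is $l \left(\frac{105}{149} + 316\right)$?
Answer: $\frac{707835}{149} \approx 4750.6$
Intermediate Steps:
$l = 15$ ($l = 1 \cdot 5 \cdot 3 = 5 \cdot 3 = 15$)
$l \left(\frac{105}{149} + 316\right) = 15 \left(\frac{105}{149} + 316\right) = 15 \cdot \frac{47189}{149} = \frac{707835}{149}$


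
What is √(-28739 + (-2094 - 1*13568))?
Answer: I*√44401 ≈ 210.72*I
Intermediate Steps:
√(-28739 + (-2094 - 1*13568)) = √(-28739 + (-2094 - 13568)) = √(-28739 - 15662) = √(-44401) = I*√44401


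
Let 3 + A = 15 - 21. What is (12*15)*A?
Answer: -1620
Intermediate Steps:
A = -9 (A = -3 + (15 - 21) = -3 - 6 = -9)
(12*15)*A = (12*15)*(-9) = 180*(-9) = -1620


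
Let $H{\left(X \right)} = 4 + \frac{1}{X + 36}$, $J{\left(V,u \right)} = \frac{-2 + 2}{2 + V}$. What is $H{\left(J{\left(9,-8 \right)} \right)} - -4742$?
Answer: $\frac{170857}{36} \approx 4746.0$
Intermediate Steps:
$J{\left(V,u \right)} = 0$ ($J{\left(V,u \right)} = \frac{0}{2 + V} = 0$)
$H{\left(X \right)} = 4 + \frac{1}{36 + X}$
$H{\left(J{\left(9,-8 \right)} \right)} - -4742 = \frac{145 + 4 \cdot 0}{36 + 0} - -4742 = \frac{145 + 0}{36} + 4742 = \frac{1}{36} \cdot 145 + 4742 = \frac{145}{36} + 4742 = \frac{170857}{36}$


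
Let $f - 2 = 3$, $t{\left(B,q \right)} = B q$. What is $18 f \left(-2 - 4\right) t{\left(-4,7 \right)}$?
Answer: $15120$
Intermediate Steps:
$f = 5$ ($f = 2 + 3 = 5$)
$18 f \left(-2 - 4\right) t{\left(-4,7 \right)} = 18 \cdot 5 \left(-2 - 4\right) \left(\left(-4\right) 7\right) = 18 \cdot 5 \left(-6\right) \left(-28\right) = 18 \left(-30\right) \left(-28\right) = \left(-540\right) \left(-28\right) = 15120$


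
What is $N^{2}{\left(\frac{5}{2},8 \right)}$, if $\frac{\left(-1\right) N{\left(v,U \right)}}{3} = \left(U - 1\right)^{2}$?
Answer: $21609$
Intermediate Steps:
$N{\left(v,U \right)} = - 3 \left(-1 + U\right)^{2}$ ($N{\left(v,U \right)} = - 3 \left(U - 1\right)^{2} = - 3 \left(-1 + U\right)^{2}$)
$N^{2}{\left(\frac{5}{2},8 \right)} = \left(- 3 \left(-1 + 8\right)^{2}\right)^{2} = \left(- 3 \cdot 7^{2}\right)^{2} = \left(\left(-3\right) 49\right)^{2} = \left(-147\right)^{2} = 21609$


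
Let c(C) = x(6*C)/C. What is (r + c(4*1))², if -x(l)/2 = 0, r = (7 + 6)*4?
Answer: 2704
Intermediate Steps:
r = 52 (r = 13*4 = 52)
x(l) = 0 (x(l) = -2*0 = 0)
c(C) = 0 (c(C) = 0/C = 0)
(r + c(4*1))² = (52 + 0)² = 52² = 2704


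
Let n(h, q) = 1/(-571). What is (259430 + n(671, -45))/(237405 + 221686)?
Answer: 148134529/262140961 ≈ 0.56509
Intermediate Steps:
n(h, q) = -1/571
(259430 + n(671, -45))/(237405 + 221686) = (259430 - 1/571)/(237405 + 221686) = (148134529/571)/459091 = (148134529/571)*(1/459091) = 148134529/262140961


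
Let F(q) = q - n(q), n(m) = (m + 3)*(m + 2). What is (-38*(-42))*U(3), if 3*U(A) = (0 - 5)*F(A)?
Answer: 71820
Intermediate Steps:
n(m) = (2 + m)*(3 + m) (n(m) = (3 + m)*(2 + m) = (2 + m)*(3 + m))
F(q) = -6 - q² - 4*q (F(q) = q - (6 + q² + 5*q) = q + (-6 - q² - 5*q) = -6 - q² - 4*q)
U(A) = 10 + 5*A²/3 + 20*A/3 (U(A) = ((0 - 5)*(-6 - A² - 4*A))/3 = (-5*(-6 - A² - 4*A))/3 = (30 + 5*A² + 20*A)/3 = 10 + 5*A²/3 + 20*A/3)
(-38*(-42))*U(3) = (-38*(-42))*(10 + (5/3)*3² + (20/3)*3) = 1596*(10 + (5/3)*9 + 20) = 1596*(10 + 15 + 20) = 1596*45 = 71820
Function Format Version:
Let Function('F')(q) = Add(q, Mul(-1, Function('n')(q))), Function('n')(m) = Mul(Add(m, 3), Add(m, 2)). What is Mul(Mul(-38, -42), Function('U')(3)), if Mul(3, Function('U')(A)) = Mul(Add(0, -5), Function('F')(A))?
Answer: 71820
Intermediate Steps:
Function('n')(m) = Mul(Add(2, m), Add(3, m)) (Function('n')(m) = Mul(Add(3, m), Add(2, m)) = Mul(Add(2, m), Add(3, m)))
Function('F')(q) = Add(-6, Mul(-1, Pow(q, 2)), Mul(-4, q)) (Function('F')(q) = Add(q, Mul(-1, Add(6, Pow(q, 2), Mul(5, q)))) = Add(q, Add(-6, Mul(-1, Pow(q, 2)), Mul(-5, q))) = Add(-6, Mul(-1, Pow(q, 2)), Mul(-4, q)))
Function('U')(A) = Add(10, Mul(Rational(5, 3), Pow(A, 2)), Mul(Rational(20, 3), A)) (Function('U')(A) = Mul(Rational(1, 3), Mul(Add(0, -5), Add(-6, Mul(-1, Pow(A, 2)), Mul(-4, A)))) = Mul(Rational(1, 3), Mul(-5, Add(-6, Mul(-1, Pow(A, 2)), Mul(-4, A)))) = Mul(Rational(1, 3), Add(30, Mul(5, Pow(A, 2)), Mul(20, A))) = Add(10, Mul(Rational(5, 3), Pow(A, 2)), Mul(Rational(20, 3), A)))
Mul(Mul(-38, -42), Function('U')(3)) = Mul(Mul(-38, -42), Add(10, Mul(Rational(5, 3), Pow(3, 2)), Mul(Rational(20, 3), 3))) = Mul(1596, Add(10, Mul(Rational(5, 3), 9), 20)) = Mul(1596, Add(10, 15, 20)) = Mul(1596, 45) = 71820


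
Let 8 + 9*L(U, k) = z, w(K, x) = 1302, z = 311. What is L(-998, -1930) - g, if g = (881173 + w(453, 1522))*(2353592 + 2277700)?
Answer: -12260998222999/3 ≈ -4.0870e+12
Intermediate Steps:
L(U, k) = 101/3 (L(U, k) = -8/9 + (⅑)*311 = -8/9 + 311/9 = 101/3)
g = 4086999407700 (g = (881173 + 1302)*(2353592 + 2277700) = 882475*4631292 = 4086999407700)
L(-998, -1930) - g = 101/3 - 1*4086999407700 = 101/3 - 4086999407700 = -12260998222999/3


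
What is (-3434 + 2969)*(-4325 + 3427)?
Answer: 417570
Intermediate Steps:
(-3434 + 2969)*(-4325 + 3427) = -465*(-898) = 417570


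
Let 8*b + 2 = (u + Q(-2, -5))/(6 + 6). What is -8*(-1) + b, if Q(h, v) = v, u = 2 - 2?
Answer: 739/96 ≈ 7.6979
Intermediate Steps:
u = 0
b = -29/96 (b = -¼ + ((0 - 5)/(6 + 6))/8 = -¼ + (-5/12)/8 = -¼ + (-5*1/12)/8 = -¼ + (⅛)*(-5/12) = -¼ - 5/96 = -29/96 ≈ -0.30208)
-8*(-1) + b = -8*(-1) - 29/96 = 8 - 29/96 = 739/96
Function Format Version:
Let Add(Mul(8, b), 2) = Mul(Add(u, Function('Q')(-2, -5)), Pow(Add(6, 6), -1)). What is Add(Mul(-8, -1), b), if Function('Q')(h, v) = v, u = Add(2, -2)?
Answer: Rational(739, 96) ≈ 7.6979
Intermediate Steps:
u = 0
b = Rational(-29, 96) (b = Add(Rational(-1, 4), Mul(Rational(1, 8), Mul(Add(0, -5), Pow(Add(6, 6), -1)))) = Add(Rational(-1, 4), Mul(Rational(1, 8), Mul(-5, Pow(12, -1)))) = Add(Rational(-1, 4), Mul(Rational(1, 8), Mul(-5, Rational(1, 12)))) = Add(Rational(-1, 4), Mul(Rational(1, 8), Rational(-5, 12))) = Add(Rational(-1, 4), Rational(-5, 96)) = Rational(-29, 96) ≈ -0.30208)
Add(Mul(-8, -1), b) = Add(Mul(-8, -1), Rational(-29, 96)) = Add(8, Rational(-29, 96)) = Rational(739, 96)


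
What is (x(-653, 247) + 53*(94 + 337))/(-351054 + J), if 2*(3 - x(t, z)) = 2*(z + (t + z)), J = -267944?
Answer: -23005/618998 ≈ -0.037165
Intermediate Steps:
x(t, z) = 3 - t - 2*z (x(t, z) = 3 - (z + (t + z)) = 3 - (t + 2*z) = 3 - (2*t + 4*z)/2 = 3 + (-t - 2*z) = 3 - t - 2*z)
(x(-653, 247) + 53*(94 + 337))/(-351054 + J) = ((3 - 1*(-653) - 2*247) + 53*(94 + 337))/(-351054 - 267944) = ((3 + 653 - 494) + 53*431)/(-618998) = (162 + 22843)*(-1/618998) = 23005*(-1/618998) = -23005/618998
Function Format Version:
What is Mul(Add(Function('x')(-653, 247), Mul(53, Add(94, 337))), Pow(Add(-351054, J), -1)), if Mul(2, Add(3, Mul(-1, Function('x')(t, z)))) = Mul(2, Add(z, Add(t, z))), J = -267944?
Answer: Rational(-23005, 618998) ≈ -0.037165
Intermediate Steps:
Function('x')(t, z) = Add(3, Mul(-1, t), Mul(-2, z)) (Function('x')(t, z) = Add(3, Mul(Rational(-1, 2), Mul(2, Add(z, Add(t, z))))) = Add(3, Mul(Rational(-1, 2), Mul(2, Add(t, Mul(2, z))))) = Add(3, Mul(Rational(-1, 2), Add(Mul(2, t), Mul(4, z)))) = Add(3, Add(Mul(-1, t), Mul(-2, z))) = Add(3, Mul(-1, t), Mul(-2, z)))
Mul(Add(Function('x')(-653, 247), Mul(53, Add(94, 337))), Pow(Add(-351054, J), -1)) = Mul(Add(Add(3, Mul(-1, -653), Mul(-2, 247)), Mul(53, Add(94, 337))), Pow(Add(-351054, -267944), -1)) = Mul(Add(Add(3, 653, -494), Mul(53, 431)), Pow(-618998, -1)) = Mul(Add(162, 22843), Rational(-1, 618998)) = Mul(23005, Rational(-1, 618998)) = Rational(-23005, 618998)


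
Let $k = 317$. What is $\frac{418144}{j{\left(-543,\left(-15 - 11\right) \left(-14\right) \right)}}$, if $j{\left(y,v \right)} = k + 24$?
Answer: $\frac{418144}{341} \approx 1226.2$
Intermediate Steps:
$j{\left(y,v \right)} = 341$ ($j{\left(y,v \right)} = 317 + 24 = 341$)
$\frac{418144}{j{\left(-543,\left(-15 - 11\right) \left(-14\right) \right)}} = \frac{418144}{341}$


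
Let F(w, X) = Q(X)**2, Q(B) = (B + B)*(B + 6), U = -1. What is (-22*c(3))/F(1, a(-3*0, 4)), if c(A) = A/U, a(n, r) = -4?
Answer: 33/128 ≈ 0.25781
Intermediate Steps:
Q(B) = 2*B*(6 + B) (Q(B) = (2*B)*(6 + B) = 2*B*(6 + B))
F(w, X) = 4*X**2*(6 + X)**2 (F(w, X) = (2*X*(6 + X))**2 = 4*X**2*(6 + X)**2)
c(A) = -A (c(A) = A/(-1) = A*(-1) = -A)
(-22*c(3))/F(1, a(-3*0, 4)) = (-(-22)*3)/((4*(-4)**2*(6 - 4)**2)) = (-22*(-3))/((4*16*2**2)) = 66/((4*16*4)) = 66/256 = 66*(1/256) = 33/128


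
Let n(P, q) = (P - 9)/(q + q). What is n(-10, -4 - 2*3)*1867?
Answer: 35473/20 ≈ 1773.7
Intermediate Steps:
n(P, q) = (-9 + P)/(2*q) (n(P, q) = (-9 + P)/((2*q)) = (-9 + P)*(1/(2*q)) = (-9 + P)/(2*q))
n(-10, -4 - 2*3)*1867 = ((-9 - 10)/(2*(-4 - 2*3)))*1867 = ((½)*(-19)/(-4 - 6))*1867 = ((½)*(-19)/(-10))*1867 = ((½)*(-⅒)*(-19))*1867 = (19/20)*1867 = 35473/20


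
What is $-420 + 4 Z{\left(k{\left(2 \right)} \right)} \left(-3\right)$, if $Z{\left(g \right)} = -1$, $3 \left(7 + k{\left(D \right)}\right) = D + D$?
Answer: $-408$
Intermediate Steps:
$k{\left(D \right)} = -7 + \frac{2 D}{3}$ ($k{\left(D \right)} = -7 + \frac{D + D}{3} = -7 + \frac{2 D}{3}$)
$-420 + 4 Z{\left(k{\left(2 \right)} \right)} \left(-3\right) = -420 + 4 \left(-1\right) \left(-3\right) = -420 - -12 = -420 + 12 = -408$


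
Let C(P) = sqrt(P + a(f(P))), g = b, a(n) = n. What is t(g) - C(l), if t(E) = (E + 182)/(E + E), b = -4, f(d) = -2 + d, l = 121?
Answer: -89/4 - 4*sqrt(15) ≈ -37.742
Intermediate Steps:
g = -4
C(P) = sqrt(-2 + 2*P) (C(P) = sqrt(P + (-2 + P)) = sqrt(-2 + 2*P))
t(E) = (182 + E)/(2*E) (t(E) = (182 + E)/((2*E)) = (182 + E)*(1/(2*E)) = (182 + E)/(2*E))
t(g) - C(l) = (1/2)*(182 - 4)/(-4) - sqrt(-2 + 2*121) = (1/2)*(-1/4)*178 - sqrt(-2 + 242) = -89/4 - sqrt(240) = -89/4 - 4*sqrt(15)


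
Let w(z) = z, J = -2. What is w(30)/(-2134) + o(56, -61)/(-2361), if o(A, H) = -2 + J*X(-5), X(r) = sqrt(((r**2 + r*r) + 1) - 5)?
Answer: -33281/2519187 + 2*sqrt(46)/2361 ≈ -0.0074657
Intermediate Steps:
X(r) = sqrt(-4 + 2*r**2) (X(r) = sqrt(((r**2 + r**2) + 1) - 5) = sqrt((2*r**2 + 1) - 5) = sqrt((1 + 2*r**2) - 5) = sqrt(-4 + 2*r**2))
o(A, H) = -2 - 2*sqrt(46) (o(A, H) = -2 - 2*sqrt(-4 + 2*(-5)**2) = -2 - 2*sqrt(-4 + 2*25) = -2 - 2*sqrt(-4 + 50) = -2 - 2*sqrt(46))
w(30)/(-2134) + o(56, -61)/(-2361) = 30/(-2134) + (-2 - 2*sqrt(46))/(-2361) = 30*(-1/2134) + (-2 - 2*sqrt(46))*(-1/2361) = -15/1067 + (2/2361 + 2*sqrt(46)/2361) = -33281/2519187 + 2*sqrt(46)/2361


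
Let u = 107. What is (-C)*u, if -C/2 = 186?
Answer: 39804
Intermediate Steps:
C = -372 (C = -2*186 = -372)
(-C)*u = -1*(-372)*107 = 372*107 = 39804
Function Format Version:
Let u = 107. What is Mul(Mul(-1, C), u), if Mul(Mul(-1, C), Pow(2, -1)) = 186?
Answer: 39804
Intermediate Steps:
C = -372 (C = Mul(-2, 186) = -372)
Mul(Mul(-1, C), u) = Mul(Mul(-1, -372), 107) = Mul(372, 107) = 39804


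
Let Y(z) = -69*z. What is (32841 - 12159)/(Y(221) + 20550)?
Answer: 2298/589 ≈ 3.9015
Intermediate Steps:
(32841 - 12159)/(Y(221) + 20550) = (32841 - 12159)/(-69*221 + 20550) = 20682/(-15249 + 20550) = 20682/5301 = 20682*(1/5301) = 2298/589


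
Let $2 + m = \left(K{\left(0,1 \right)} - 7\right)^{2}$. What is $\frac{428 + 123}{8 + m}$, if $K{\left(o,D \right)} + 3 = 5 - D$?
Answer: $\frac{551}{42} \approx 13.119$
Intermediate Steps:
$K{\left(o,D \right)} = 2 - D$ ($K{\left(o,D \right)} = -3 - \left(-5 + D\right) = 2 - D$)
$m = 34$ ($m = -2 + \left(\left(2 - 1\right) - 7\right)^{2} = -2 + \left(1 - 7\right)^{2} = -2 + \left(-6\right)^{2} = -2 + 36 = 34$)
$\frac{428 + 123}{8 + m} = \frac{428 + 123}{8 + 34} = \frac{551}{42}$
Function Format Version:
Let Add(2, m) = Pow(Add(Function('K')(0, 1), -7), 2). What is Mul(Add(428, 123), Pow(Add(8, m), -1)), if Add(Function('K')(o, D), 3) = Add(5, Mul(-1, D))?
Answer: Rational(551, 42) ≈ 13.119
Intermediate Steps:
Function('K')(o, D) = Add(2, Mul(-1, D)) (Function('K')(o, D) = Add(-3, Add(5, Mul(-1, D))) = Add(2, Mul(-1, D)))
m = 34 (m = Add(-2, Pow(Add(Add(2, Mul(-1, 1)), -7), 2)) = Add(-2, Pow(Add(Add(2, -1), -7), 2)) = Add(-2, Pow(Add(1, -7), 2)) = Add(-2, Pow(-6, 2)) = Add(-2, 36) = 34)
Mul(Add(428, 123), Pow(Add(8, m), -1)) = Mul(Add(428, 123), Pow(Add(8, 34), -1)) = Mul(551, Pow(42, -1)) = Mul(551, Rational(1, 42)) = Rational(551, 42)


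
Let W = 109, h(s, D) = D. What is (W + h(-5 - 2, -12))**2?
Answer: 9409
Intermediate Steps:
(W + h(-5 - 2, -12))**2 = (109 - 12)**2 = 97**2 = 9409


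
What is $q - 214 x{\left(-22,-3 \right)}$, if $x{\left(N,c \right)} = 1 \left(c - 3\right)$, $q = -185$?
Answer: $1099$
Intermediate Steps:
$x{\left(N,c \right)} = -3 + c$ ($x{\left(N,c \right)} = 1 \left(-3 + c\right) = -3 + c$)
$q - 214 x{\left(-22,-3 \right)} = -185 - 214 \left(-3 - 3\right) = -185 - -1284 = -185 + 1284 = 1099$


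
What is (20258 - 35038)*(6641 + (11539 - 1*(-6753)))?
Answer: -368509740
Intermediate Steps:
(20258 - 35038)*(6641 + (11539 - 1*(-6753))) = -14780*(6641 + (11539 + 6753)) = -14780*(6641 + 18292) = -14780*24933 = -368509740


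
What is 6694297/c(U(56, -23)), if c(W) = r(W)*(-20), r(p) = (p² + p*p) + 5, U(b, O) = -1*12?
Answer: -6694297/5860 ≈ -1142.4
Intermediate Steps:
U(b, O) = -12
r(p) = 5 + 2*p² (r(p) = (p² + p²) + 5 = 2*p² + 5 = 5 + 2*p²)
c(W) = -100 - 40*W² (c(W) = (5 + 2*W²)*(-20) = -100 - 40*W²)
6694297/c(U(56, -23)) = 6694297/(-100 - 40*(-12)²) = 6694297/(-100 - 40*144) = 6694297/(-100 - 5760) = 6694297/(-5860) = 6694297*(-1/5860) = -6694297/5860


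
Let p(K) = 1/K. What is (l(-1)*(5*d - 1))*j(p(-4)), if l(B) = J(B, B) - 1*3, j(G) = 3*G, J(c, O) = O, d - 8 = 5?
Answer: 192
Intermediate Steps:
d = 13 (d = 8 + 5 = 13)
l(B) = -3 + B (l(B) = B - 1*3 = B - 3 = -3 + B)
(l(-1)*(5*d - 1))*j(p(-4)) = ((-3 - 1)*(5*13 - 1))*(3/(-4)) = (-4*(65 - 1))*(3*(-¼)) = -4*64*(-¾) = -256*(-¾) = 192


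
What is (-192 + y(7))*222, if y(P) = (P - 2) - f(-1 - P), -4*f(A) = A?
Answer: -41958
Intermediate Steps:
f(A) = -A/4
y(P) = -9/4 + 3*P/4 (y(P) = (P - 2) - (-1)*(-1 - P)/4 = (-2 + P) - (1/4 + P/4) = (-2 + P) + (-1/4 - P/4) = -9/4 + 3*P/4)
(-192 + y(7))*222 = (-192 + (-9/4 + (3/4)*7))*222 = (-192 + (-9/4 + 21/4))*222 = (-192 + 3)*222 = -189*222 = -41958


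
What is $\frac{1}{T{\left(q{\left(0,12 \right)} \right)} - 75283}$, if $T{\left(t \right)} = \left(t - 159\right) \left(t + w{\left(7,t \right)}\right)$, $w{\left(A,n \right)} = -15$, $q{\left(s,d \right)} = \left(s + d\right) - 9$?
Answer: $- \frac{1}{73411} \approx -1.3622 \cdot 10^{-5}$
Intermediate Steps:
$q{\left(s,d \right)} = -9 + d + s$ ($q{\left(s,d \right)} = \left(d + s\right) - 9 = -9 + d + s$)
$T{\left(t \right)} = \left(-159 + t\right) \left(-15 + t\right)$ ($T{\left(t \right)} = \left(t - 159\right) \left(t - 15\right) = \left(-159 + t\right) \left(-15 + t\right)$)
$\frac{1}{T{\left(q{\left(0,12 \right)} \right)} - 75283} = \frac{1}{\left(2385 + \left(-9 + 12 + 0\right)^{2} - 174 \left(-9 + 12 + 0\right)\right) - 75283} = \frac{1}{\left(2385 + 3^{2} - 522\right) - 75283} = \frac{1}{\left(2385 + 9 - 522\right) - 75283} = \frac{1}{1872 - 75283} = \frac{1}{-73411} = - \frac{1}{73411}$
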